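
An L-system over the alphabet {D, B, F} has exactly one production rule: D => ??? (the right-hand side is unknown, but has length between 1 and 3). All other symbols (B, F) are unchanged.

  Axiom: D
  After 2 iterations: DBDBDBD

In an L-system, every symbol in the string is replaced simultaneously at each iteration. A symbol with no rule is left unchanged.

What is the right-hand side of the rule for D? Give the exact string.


Trying D => DBD:
  Step 0: D
  Step 1: DBD
  Step 2: DBDBDBD
Matches the given result.

Answer: DBD


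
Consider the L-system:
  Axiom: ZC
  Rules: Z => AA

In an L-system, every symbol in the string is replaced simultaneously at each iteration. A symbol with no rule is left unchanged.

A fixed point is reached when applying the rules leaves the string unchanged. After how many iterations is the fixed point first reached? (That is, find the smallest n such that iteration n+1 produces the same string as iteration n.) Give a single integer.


Step 0: ZC
Step 1: AAC
Step 2: AAC  (unchanged — fixed point at step 1)

Answer: 1


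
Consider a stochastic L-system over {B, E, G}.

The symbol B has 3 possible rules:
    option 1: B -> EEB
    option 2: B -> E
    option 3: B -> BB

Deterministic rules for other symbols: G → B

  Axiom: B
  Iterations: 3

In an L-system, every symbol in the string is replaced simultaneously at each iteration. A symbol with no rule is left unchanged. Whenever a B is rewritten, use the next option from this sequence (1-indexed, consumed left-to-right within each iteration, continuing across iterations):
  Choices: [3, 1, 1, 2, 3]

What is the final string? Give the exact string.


Answer: EEEEEBB

Derivation:
Step 0: B
Step 1: BB  (used choices [3])
Step 2: EEBEEB  (used choices [1, 1])
Step 3: EEEEEBB  (used choices [2, 3])


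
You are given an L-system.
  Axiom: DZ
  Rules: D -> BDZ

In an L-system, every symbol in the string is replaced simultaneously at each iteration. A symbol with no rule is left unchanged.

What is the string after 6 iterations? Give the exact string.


Answer: BBBBBBDZZZZZZZ

Derivation:
Step 0: DZ
Step 1: BDZZ
Step 2: BBDZZZ
Step 3: BBBDZZZZ
Step 4: BBBBDZZZZZ
Step 5: BBBBBDZZZZZZ
Step 6: BBBBBBDZZZZZZZ


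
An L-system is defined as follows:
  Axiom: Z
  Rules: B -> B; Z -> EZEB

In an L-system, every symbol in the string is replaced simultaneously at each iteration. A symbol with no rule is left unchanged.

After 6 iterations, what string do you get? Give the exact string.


Answer: EEEEEEZEBEBEBEBEBEB

Derivation:
Step 0: Z
Step 1: EZEB
Step 2: EEZEBEB
Step 3: EEEZEBEBEB
Step 4: EEEEZEBEBEBEB
Step 5: EEEEEZEBEBEBEBEB
Step 6: EEEEEEZEBEBEBEBEBEB


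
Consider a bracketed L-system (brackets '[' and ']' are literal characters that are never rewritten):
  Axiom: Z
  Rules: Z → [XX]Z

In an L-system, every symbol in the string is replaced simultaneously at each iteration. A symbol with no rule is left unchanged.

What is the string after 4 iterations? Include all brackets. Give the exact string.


Answer: [XX][XX][XX][XX]Z

Derivation:
Step 0: Z
Step 1: [XX]Z
Step 2: [XX][XX]Z
Step 3: [XX][XX][XX]Z
Step 4: [XX][XX][XX][XX]Z


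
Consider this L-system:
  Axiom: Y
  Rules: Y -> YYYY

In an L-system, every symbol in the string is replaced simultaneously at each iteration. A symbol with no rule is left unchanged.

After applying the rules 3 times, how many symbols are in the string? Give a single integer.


Step 0: length = 1
Step 1: length = 4
Step 2: length = 16
Step 3: length = 64

Answer: 64


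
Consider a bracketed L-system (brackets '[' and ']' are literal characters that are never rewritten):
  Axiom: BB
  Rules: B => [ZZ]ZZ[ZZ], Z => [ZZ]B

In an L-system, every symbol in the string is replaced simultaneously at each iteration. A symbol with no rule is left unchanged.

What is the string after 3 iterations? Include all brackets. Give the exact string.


Step 0: BB
Step 1: [ZZ]ZZ[ZZ][ZZ]ZZ[ZZ]
Step 2: [[ZZ]B[ZZ]B][ZZ]B[ZZ]B[[ZZ]B[ZZ]B][[ZZ]B[ZZ]B][ZZ]B[ZZ]B[[ZZ]B[ZZ]B]
Step 3: [[[ZZ]B[ZZ]B][ZZ]ZZ[ZZ][[ZZ]B[ZZ]B][ZZ]ZZ[ZZ]][[ZZ]B[ZZ]B][ZZ]ZZ[ZZ][[ZZ]B[ZZ]B][ZZ]ZZ[ZZ][[[ZZ]B[ZZ]B][ZZ]ZZ[ZZ][[ZZ]B[ZZ]B][ZZ]ZZ[ZZ]][[[ZZ]B[ZZ]B][ZZ]ZZ[ZZ][[ZZ]B[ZZ]B][ZZ]ZZ[ZZ]][[ZZ]B[ZZ]B][ZZ]ZZ[ZZ][[ZZ]B[ZZ]B][ZZ]ZZ[ZZ][[[ZZ]B[ZZ]B][ZZ]ZZ[ZZ][[ZZ]B[ZZ]B][ZZ]ZZ[ZZ]]

Answer: [[[ZZ]B[ZZ]B][ZZ]ZZ[ZZ][[ZZ]B[ZZ]B][ZZ]ZZ[ZZ]][[ZZ]B[ZZ]B][ZZ]ZZ[ZZ][[ZZ]B[ZZ]B][ZZ]ZZ[ZZ][[[ZZ]B[ZZ]B][ZZ]ZZ[ZZ][[ZZ]B[ZZ]B][ZZ]ZZ[ZZ]][[[ZZ]B[ZZ]B][ZZ]ZZ[ZZ][[ZZ]B[ZZ]B][ZZ]ZZ[ZZ]][[ZZ]B[ZZ]B][ZZ]ZZ[ZZ][[ZZ]B[ZZ]B][ZZ]ZZ[ZZ][[[ZZ]B[ZZ]B][ZZ]ZZ[ZZ][[ZZ]B[ZZ]B][ZZ]ZZ[ZZ]]


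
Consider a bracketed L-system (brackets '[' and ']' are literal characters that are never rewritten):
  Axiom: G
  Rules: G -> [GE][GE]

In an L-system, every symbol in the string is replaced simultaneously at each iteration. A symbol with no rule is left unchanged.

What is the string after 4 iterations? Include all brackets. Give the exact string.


Answer: [[[[GE][GE]E][[GE][GE]E]E][[[GE][GE]E][[GE][GE]E]E]E][[[[GE][GE]E][[GE][GE]E]E][[[GE][GE]E][[GE][GE]E]E]E]

Derivation:
Step 0: G
Step 1: [GE][GE]
Step 2: [[GE][GE]E][[GE][GE]E]
Step 3: [[[GE][GE]E][[GE][GE]E]E][[[GE][GE]E][[GE][GE]E]E]
Step 4: [[[[GE][GE]E][[GE][GE]E]E][[[GE][GE]E][[GE][GE]E]E]E][[[[GE][GE]E][[GE][GE]E]E][[[GE][GE]E][[GE][GE]E]E]E]


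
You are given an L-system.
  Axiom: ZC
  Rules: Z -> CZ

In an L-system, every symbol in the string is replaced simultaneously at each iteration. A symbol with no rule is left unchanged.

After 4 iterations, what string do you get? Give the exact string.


Answer: CCCCZC

Derivation:
Step 0: ZC
Step 1: CZC
Step 2: CCZC
Step 3: CCCZC
Step 4: CCCCZC


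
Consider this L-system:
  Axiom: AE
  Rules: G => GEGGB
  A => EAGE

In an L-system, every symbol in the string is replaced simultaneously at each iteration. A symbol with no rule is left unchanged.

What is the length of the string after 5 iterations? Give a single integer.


Answer: 249

Derivation:
Step 0: length = 2
Step 1: length = 5
Step 2: length = 12
Step 3: length = 31
Step 4: length = 86
Step 5: length = 249


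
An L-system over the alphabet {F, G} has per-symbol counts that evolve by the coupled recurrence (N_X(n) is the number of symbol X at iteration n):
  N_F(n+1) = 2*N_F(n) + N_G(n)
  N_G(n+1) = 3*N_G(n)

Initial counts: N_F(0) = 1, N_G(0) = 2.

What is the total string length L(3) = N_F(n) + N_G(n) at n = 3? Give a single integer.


Answer: 100

Derivation:
Step 0: N_F=1, N_G=2, L=3
Step 1: N_F=4, N_G=6, L=10
Step 2: N_F=14, N_G=18, L=32
Step 3: N_F=46, N_G=54, L=100


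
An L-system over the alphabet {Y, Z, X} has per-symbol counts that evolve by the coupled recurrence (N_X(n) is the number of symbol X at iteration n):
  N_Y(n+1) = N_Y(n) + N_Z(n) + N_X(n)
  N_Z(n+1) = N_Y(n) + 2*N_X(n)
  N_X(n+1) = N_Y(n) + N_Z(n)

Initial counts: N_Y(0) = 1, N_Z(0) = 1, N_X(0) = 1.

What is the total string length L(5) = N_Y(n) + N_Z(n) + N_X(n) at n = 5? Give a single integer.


Answer: 393

Derivation:
Step 0: N_Y=1, N_Z=1, N_X=1, L=3
Step 1: N_Y=3, N_Z=3, N_X=2, L=8
Step 2: N_Y=8, N_Z=7, N_X=6, L=21
Step 3: N_Y=21, N_Z=20, N_X=15, L=56
Step 4: N_Y=56, N_Z=51, N_X=41, L=148
Step 5: N_Y=148, N_Z=138, N_X=107, L=393


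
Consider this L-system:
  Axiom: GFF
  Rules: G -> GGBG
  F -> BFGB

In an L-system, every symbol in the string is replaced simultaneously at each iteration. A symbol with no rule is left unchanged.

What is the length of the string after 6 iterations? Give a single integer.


Step 0: length = 3
Step 1: length = 12
Step 2: length = 33
Step 3: length = 90
Step 4: length = 255
Step 5: length = 744
Step 6: length = 2205

Answer: 2205


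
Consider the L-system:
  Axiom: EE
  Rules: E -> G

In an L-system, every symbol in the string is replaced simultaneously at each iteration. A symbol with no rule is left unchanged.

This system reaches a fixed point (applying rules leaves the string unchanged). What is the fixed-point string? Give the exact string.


Answer: GG

Derivation:
Step 0: EE
Step 1: GG
Step 2: GG  (unchanged — fixed point at step 1)


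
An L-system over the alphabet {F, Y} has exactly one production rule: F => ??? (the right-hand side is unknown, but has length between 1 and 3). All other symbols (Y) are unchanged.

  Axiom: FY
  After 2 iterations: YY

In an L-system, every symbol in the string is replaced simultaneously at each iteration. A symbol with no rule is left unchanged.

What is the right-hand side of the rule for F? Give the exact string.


Trying F => Y:
  Step 0: FY
  Step 1: YY
  Step 2: YY
Matches the given result.

Answer: Y


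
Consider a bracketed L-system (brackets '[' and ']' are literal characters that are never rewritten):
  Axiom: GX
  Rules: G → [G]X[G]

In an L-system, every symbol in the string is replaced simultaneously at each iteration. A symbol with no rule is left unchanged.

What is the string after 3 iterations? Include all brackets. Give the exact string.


Answer: [[[G]X[G]]X[[G]X[G]]]X[[[G]X[G]]X[[G]X[G]]]X

Derivation:
Step 0: GX
Step 1: [G]X[G]X
Step 2: [[G]X[G]]X[[G]X[G]]X
Step 3: [[[G]X[G]]X[[G]X[G]]]X[[[G]X[G]]X[[G]X[G]]]X


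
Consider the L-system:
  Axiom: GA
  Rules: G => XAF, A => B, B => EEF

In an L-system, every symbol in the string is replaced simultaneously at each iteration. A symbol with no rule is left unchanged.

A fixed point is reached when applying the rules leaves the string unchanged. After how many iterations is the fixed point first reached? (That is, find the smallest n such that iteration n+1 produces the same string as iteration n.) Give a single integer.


Step 0: GA
Step 1: XAFB
Step 2: XBFEEF
Step 3: XEEFFEEF
Step 4: XEEFFEEF  (unchanged — fixed point at step 3)

Answer: 3


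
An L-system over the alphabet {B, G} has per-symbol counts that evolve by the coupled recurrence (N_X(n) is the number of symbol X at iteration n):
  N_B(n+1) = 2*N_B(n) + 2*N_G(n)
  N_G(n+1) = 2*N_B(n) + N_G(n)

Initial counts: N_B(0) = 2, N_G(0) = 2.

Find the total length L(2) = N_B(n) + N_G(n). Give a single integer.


Step 0: N_B=2, N_G=2, L=4
Step 1: N_B=8, N_G=6, L=14
Step 2: N_B=28, N_G=22, L=50

Answer: 50


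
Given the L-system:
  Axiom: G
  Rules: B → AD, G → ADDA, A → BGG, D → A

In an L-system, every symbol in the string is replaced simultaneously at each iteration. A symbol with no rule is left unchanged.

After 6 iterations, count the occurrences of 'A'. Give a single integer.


Answer: 150

Derivation:
Step 0: G  (0 'A')
Step 1: ADDA  (2 'A')
Step 2: BGGAABGG  (2 'A')
Step 3: ADADDAADDABGGBGGADADDAADDA  (10 'A')
Step 4: BGGABGGAABGGBGGAABGGADADDAADDAADADDAADDABGGABGGAABGGBGGAABGG  (20 'A')
Step 5: ADADDAADDABGGADADDAADDABGGBGGADADDAADDAADADDAADDABGGBGGADADDAADDABGGABGGAABGGBGGAABGGBGGABGGAABGGBGGAABGGADADDAADDABGGADADDAADDABGGBGGADADDAADDAADADDAADDABGGBGGADADDAADDA  (60 'A')
Step 6: BGGABGGAABGGBGGAABGGADADDAADDABGGABGGAABGGBGGAABGGADADDAADDAADADDAADDABGGABGGAABGGBGGAABGGBGGABGGAABGGBGGAABGGADADDAADDAADADDAADDABGGABGGAABGGBGGAABGGADADDAADDABGGADADDAADDABGGBGGADADDAADDAADADDAADDABGGBGGADADDAADDAADADDAADDABGGADADDAADDABGGBGGADADDAADDAADADDAADDABGGBGGADADDAADDABGGABGGAABGGBGGAABGGADADDAADDABGGABGGAABGGBGGAABGGADADDAADDAADADDAADDABGGABGGAABGGBGGAABGGBGGABGGAABGGBGGAABGGADADDAADDAADADDAADDABGGABGGAABGGBGGAABGG  (150 'A')


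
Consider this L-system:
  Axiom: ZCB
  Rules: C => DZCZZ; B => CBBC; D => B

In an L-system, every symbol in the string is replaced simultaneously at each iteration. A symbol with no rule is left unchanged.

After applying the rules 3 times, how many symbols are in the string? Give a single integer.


Step 0: length = 3
Step 1: length = 10
Step 2: length = 28
Step 3: length = 71

Answer: 71


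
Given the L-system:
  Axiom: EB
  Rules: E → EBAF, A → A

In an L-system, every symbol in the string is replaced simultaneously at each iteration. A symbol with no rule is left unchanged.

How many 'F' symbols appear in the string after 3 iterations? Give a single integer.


Step 0: EB  (0 'F')
Step 1: EBAFB  (1 'F')
Step 2: EBAFBAFB  (2 'F')
Step 3: EBAFBAFBAFB  (3 'F')

Answer: 3


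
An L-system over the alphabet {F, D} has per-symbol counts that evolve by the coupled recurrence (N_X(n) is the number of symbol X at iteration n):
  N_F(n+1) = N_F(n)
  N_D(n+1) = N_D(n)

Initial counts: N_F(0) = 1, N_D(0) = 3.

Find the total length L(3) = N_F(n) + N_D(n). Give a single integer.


Step 0: N_F=1, N_D=3, L=4
Step 1: N_F=1, N_D=3, L=4
Step 2: N_F=1, N_D=3, L=4
Step 3: N_F=1, N_D=3, L=4

Answer: 4


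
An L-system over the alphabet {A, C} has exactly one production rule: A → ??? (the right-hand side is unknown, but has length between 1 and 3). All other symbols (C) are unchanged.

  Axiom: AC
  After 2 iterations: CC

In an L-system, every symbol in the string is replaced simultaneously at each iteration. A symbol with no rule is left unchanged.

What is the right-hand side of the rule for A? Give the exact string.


Answer: C

Derivation:
Trying A → C:
  Step 0: AC
  Step 1: CC
  Step 2: CC
Matches the given result.


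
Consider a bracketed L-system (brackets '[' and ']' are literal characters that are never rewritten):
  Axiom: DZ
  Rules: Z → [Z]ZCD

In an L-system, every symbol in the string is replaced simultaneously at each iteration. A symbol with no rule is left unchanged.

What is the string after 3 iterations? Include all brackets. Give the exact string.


Step 0: DZ
Step 1: D[Z]ZCD
Step 2: D[[Z]ZCD][Z]ZCDCD
Step 3: D[[[Z]ZCD][Z]ZCDCD][[Z]ZCD][Z]ZCDCDCD

Answer: D[[[Z]ZCD][Z]ZCDCD][[Z]ZCD][Z]ZCDCDCD


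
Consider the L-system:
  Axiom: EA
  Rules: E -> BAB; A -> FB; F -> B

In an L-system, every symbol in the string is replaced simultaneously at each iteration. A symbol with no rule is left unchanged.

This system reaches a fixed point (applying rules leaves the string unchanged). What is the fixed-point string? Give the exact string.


Step 0: EA
Step 1: BABFB
Step 2: BFBBBB
Step 3: BBBBBB
Step 4: BBBBBB  (unchanged — fixed point at step 3)

Answer: BBBBBB


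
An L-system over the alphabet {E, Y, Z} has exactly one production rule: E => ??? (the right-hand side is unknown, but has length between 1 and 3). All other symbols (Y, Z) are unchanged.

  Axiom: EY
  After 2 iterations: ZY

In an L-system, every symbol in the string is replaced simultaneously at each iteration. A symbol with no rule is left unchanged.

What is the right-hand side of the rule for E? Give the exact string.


Trying E => Z:
  Step 0: EY
  Step 1: ZY
  Step 2: ZY
Matches the given result.

Answer: Z


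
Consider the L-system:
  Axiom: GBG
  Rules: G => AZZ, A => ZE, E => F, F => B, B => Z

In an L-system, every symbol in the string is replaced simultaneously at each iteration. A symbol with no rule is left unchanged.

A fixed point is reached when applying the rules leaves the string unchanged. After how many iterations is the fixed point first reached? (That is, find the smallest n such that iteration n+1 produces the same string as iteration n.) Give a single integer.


Step 0: GBG
Step 1: AZZZAZZ
Step 2: ZEZZZZEZZ
Step 3: ZFZZZZFZZ
Step 4: ZBZZZZBZZ
Step 5: ZZZZZZZZZ
Step 6: ZZZZZZZZZ  (unchanged — fixed point at step 5)

Answer: 5


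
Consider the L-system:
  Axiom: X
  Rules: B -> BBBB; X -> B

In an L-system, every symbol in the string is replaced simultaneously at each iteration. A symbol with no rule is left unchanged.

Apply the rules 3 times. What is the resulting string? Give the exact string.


Answer: BBBBBBBBBBBBBBBB

Derivation:
Step 0: X
Step 1: B
Step 2: BBBB
Step 3: BBBBBBBBBBBBBBBB


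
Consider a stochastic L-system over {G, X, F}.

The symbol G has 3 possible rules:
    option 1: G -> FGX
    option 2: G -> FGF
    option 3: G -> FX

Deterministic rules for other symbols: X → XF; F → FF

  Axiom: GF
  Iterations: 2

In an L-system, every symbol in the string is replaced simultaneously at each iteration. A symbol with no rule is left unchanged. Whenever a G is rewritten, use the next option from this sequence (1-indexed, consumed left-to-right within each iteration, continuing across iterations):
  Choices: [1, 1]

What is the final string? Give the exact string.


Answer: FFFGXXFFFFF

Derivation:
Step 0: GF
Step 1: FGXFF  (used choices [1])
Step 2: FFFGXXFFFFF  (used choices [1])


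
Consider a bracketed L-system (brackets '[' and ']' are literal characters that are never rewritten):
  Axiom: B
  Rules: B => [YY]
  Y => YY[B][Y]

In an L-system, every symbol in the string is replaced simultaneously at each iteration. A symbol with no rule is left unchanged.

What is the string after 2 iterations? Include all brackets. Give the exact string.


Answer: [YY[B][Y]YY[B][Y]]

Derivation:
Step 0: B
Step 1: [YY]
Step 2: [YY[B][Y]YY[B][Y]]


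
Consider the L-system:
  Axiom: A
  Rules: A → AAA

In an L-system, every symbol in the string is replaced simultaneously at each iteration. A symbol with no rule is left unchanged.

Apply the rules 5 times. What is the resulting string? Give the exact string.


Answer: AAAAAAAAAAAAAAAAAAAAAAAAAAAAAAAAAAAAAAAAAAAAAAAAAAAAAAAAAAAAAAAAAAAAAAAAAAAAAAAAAAAAAAAAAAAAAAAAAAAAAAAAAAAAAAAAAAAAAAAAAAAAAAAAAAAAAAAAAAAAAAAAAAAAAAAAAAAAAAAAAAAAAAAAAAAAAAAAAAAAAAAAAAAAAAAAAAAAAAAAAAAAAAAAAAAAAAAAAAAAAAAAAAAAAAAAAAAAAAAAAAA

Derivation:
Step 0: A
Step 1: AAA
Step 2: AAAAAAAAA
Step 3: AAAAAAAAAAAAAAAAAAAAAAAAAAA
Step 4: AAAAAAAAAAAAAAAAAAAAAAAAAAAAAAAAAAAAAAAAAAAAAAAAAAAAAAAAAAAAAAAAAAAAAAAAAAAAAAAAA
Step 5: AAAAAAAAAAAAAAAAAAAAAAAAAAAAAAAAAAAAAAAAAAAAAAAAAAAAAAAAAAAAAAAAAAAAAAAAAAAAAAAAAAAAAAAAAAAAAAAAAAAAAAAAAAAAAAAAAAAAAAAAAAAAAAAAAAAAAAAAAAAAAAAAAAAAAAAAAAAAAAAAAAAAAAAAAAAAAAAAAAAAAAAAAAAAAAAAAAAAAAAAAAAAAAAAAAAAAAAAAAAAAAAAAAAAAAAAAAAAAAAAAAA


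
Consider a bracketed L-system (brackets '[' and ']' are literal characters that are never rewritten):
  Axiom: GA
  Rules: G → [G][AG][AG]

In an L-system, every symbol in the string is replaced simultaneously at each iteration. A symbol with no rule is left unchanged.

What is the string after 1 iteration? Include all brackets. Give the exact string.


Answer: [G][AG][AG]A

Derivation:
Step 0: GA
Step 1: [G][AG][AG]A


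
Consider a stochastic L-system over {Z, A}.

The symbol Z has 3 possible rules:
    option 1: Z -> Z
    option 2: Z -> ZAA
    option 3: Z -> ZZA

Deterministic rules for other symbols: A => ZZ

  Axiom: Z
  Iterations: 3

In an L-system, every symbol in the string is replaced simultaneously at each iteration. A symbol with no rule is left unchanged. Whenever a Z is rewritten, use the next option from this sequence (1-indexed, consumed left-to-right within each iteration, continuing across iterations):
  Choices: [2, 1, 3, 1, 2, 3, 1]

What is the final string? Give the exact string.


Answer: ZZAZZAAZZAZ

Derivation:
Step 0: Z
Step 1: ZAA  (used choices [2])
Step 2: ZZZZZ  (used choices [1])
Step 3: ZZAZZAAZZAZ  (used choices [3, 1, 2, 3, 1])


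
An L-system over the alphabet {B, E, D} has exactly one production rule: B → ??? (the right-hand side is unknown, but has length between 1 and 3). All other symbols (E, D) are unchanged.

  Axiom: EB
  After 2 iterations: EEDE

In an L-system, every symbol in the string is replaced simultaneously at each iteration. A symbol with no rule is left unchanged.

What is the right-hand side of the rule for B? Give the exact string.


Trying B → EDE:
  Step 0: EB
  Step 1: EEDE
  Step 2: EEDE
Matches the given result.

Answer: EDE


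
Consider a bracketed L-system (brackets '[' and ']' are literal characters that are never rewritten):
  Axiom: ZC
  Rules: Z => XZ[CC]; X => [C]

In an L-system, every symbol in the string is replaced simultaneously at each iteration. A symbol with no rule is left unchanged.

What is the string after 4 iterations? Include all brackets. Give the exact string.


Answer: [C][C][C]XZ[CC][CC][CC][CC]C

Derivation:
Step 0: ZC
Step 1: XZ[CC]C
Step 2: [C]XZ[CC][CC]C
Step 3: [C][C]XZ[CC][CC][CC]C
Step 4: [C][C][C]XZ[CC][CC][CC][CC]C


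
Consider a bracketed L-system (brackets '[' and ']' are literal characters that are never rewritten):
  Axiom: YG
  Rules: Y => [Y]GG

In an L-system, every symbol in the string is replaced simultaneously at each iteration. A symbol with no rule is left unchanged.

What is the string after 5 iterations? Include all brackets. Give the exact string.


Answer: [[[[[Y]GG]GG]GG]GG]GGG

Derivation:
Step 0: YG
Step 1: [Y]GGG
Step 2: [[Y]GG]GGG
Step 3: [[[Y]GG]GG]GGG
Step 4: [[[[Y]GG]GG]GG]GGG
Step 5: [[[[[Y]GG]GG]GG]GG]GGG


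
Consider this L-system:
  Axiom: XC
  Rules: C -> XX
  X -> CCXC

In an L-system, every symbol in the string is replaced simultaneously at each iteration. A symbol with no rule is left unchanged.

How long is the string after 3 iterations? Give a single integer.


Step 0: length = 2
Step 1: length = 6
Step 2: length = 18
Step 3: length = 54

Answer: 54


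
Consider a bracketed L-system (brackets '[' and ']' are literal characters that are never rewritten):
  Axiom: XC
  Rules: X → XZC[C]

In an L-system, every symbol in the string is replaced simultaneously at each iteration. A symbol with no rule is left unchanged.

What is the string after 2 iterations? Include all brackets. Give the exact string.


Step 0: XC
Step 1: XZC[C]C
Step 2: XZC[C]ZC[C]C

Answer: XZC[C]ZC[C]C


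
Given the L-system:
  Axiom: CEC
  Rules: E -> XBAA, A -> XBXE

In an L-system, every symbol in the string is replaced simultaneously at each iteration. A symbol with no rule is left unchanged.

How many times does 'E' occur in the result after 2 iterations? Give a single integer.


Step 0: CEC  (1 'E')
Step 1: CXBAAC  (0 'E')
Step 2: CXBXBXEXBXEC  (2 'E')

Answer: 2


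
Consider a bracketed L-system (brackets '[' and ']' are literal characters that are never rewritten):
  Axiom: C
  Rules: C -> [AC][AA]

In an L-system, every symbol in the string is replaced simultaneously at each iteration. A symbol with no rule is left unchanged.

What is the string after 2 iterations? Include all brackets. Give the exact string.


Step 0: C
Step 1: [AC][AA]
Step 2: [A[AC][AA]][AA]

Answer: [A[AC][AA]][AA]


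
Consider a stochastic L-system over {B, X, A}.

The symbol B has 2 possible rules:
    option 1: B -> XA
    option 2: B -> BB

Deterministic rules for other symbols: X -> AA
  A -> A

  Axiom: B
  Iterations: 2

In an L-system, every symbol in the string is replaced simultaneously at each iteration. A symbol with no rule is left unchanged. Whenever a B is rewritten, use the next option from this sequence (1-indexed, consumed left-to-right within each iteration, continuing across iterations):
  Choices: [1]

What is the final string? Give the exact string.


Answer: AAA

Derivation:
Step 0: B
Step 1: XA  (used choices [1])
Step 2: AAA  (used choices [])


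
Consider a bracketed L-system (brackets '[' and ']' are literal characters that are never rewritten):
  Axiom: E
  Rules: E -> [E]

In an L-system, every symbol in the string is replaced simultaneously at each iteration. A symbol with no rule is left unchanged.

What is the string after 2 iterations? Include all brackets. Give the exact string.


Answer: [[E]]

Derivation:
Step 0: E
Step 1: [E]
Step 2: [[E]]


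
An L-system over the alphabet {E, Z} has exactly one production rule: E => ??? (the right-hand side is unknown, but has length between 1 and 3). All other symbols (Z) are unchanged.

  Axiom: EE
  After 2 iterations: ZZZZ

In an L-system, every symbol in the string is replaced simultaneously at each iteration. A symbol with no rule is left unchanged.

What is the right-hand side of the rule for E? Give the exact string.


Trying E => ZZ:
  Step 0: EE
  Step 1: ZZZZ
  Step 2: ZZZZ
Matches the given result.

Answer: ZZ


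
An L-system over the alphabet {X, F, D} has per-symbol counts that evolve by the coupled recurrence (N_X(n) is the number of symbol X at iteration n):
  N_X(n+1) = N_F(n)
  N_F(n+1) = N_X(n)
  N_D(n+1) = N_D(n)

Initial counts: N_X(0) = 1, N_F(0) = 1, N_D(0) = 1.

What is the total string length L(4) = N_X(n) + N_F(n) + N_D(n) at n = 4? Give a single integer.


Answer: 3

Derivation:
Step 0: N_X=1, N_F=1, N_D=1, L=3
Step 1: N_X=1, N_F=1, N_D=1, L=3
Step 2: N_X=1, N_F=1, N_D=1, L=3
Step 3: N_X=1, N_F=1, N_D=1, L=3
Step 4: N_X=1, N_F=1, N_D=1, L=3


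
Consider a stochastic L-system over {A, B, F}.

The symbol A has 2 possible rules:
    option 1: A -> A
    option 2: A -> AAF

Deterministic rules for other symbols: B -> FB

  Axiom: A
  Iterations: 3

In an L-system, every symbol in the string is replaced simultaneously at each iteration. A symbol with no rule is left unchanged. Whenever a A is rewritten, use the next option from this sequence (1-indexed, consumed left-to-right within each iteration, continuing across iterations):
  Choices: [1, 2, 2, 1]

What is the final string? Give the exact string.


Answer: AAFAF

Derivation:
Step 0: A
Step 1: A  (used choices [1])
Step 2: AAF  (used choices [2])
Step 3: AAFAF  (used choices [2, 1])


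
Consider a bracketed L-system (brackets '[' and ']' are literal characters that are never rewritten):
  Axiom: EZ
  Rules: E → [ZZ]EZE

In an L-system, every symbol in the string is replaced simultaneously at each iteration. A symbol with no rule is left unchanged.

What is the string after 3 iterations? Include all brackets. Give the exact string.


Answer: [ZZ][ZZ][ZZ]EZEZ[ZZ]EZEZ[ZZ][ZZ]EZEZ[ZZ]EZEZ

Derivation:
Step 0: EZ
Step 1: [ZZ]EZEZ
Step 2: [ZZ][ZZ]EZEZ[ZZ]EZEZ
Step 3: [ZZ][ZZ][ZZ]EZEZ[ZZ]EZEZ[ZZ][ZZ]EZEZ[ZZ]EZEZ


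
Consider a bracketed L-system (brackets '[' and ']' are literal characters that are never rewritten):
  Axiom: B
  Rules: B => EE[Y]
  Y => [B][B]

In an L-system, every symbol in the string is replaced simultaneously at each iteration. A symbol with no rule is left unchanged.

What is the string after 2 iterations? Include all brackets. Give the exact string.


Answer: EE[[B][B]]

Derivation:
Step 0: B
Step 1: EE[Y]
Step 2: EE[[B][B]]


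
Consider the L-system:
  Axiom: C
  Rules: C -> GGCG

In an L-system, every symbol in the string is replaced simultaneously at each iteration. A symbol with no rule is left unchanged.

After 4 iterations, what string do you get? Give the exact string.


Answer: GGGGGGGGCGGGG

Derivation:
Step 0: C
Step 1: GGCG
Step 2: GGGGCGG
Step 3: GGGGGGCGGG
Step 4: GGGGGGGGCGGGG


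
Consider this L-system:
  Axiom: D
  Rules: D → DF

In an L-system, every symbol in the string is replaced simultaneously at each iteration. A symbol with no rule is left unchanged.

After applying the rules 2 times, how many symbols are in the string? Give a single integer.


Answer: 3

Derivation:
Step 0: length = 1
Step 1: length = 2
Step 2: length = 3


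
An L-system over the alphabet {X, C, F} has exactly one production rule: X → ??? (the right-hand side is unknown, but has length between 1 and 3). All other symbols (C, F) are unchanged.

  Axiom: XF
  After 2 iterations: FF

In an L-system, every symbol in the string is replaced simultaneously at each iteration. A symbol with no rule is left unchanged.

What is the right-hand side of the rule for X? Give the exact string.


Answer: F

Derivation:
Trying X → F:
  Step 0: XF
  Step 1: FF
  Step 2: FF
Matches the given result.


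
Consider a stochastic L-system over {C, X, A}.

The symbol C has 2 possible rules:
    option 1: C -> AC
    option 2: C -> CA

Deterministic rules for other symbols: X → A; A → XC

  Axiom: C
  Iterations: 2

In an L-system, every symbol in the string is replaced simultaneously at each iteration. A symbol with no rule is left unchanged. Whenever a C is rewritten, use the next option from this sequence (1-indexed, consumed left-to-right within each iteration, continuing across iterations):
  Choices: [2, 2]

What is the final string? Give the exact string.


Step 0: C
Step 1: CA  (used choices [2])
Step 2: CAXC  (used choices [2])

Answer: CAXC


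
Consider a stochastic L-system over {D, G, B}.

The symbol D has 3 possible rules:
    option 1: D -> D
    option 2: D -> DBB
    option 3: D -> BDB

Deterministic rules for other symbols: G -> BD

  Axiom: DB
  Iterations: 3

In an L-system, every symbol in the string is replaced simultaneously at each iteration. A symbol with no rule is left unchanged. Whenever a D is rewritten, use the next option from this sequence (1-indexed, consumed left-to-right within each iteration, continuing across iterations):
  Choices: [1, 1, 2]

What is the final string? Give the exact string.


Answer: DBBB

Derivation:
Step 0: DB
Step 1: DB  (used choices [1])
Step 2: DB  (used choices [1])
Step 3: DBBB  (used choices [2])


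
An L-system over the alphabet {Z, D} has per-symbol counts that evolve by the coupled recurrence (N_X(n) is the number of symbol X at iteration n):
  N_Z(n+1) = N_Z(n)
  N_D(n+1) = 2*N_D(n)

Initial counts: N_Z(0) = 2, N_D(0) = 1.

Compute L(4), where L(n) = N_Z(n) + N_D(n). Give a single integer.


Step 0: N_Z=2, N_D=1, L=3
Step 1: N_Z=2, N_D=2, L=4
Step 2: N_Z=2, N_D=4, L=6
Step 3: N_Z=2, N_D=8, L=10
Step 4: N_Z=2, N_D=16, L=18

Answer: 18


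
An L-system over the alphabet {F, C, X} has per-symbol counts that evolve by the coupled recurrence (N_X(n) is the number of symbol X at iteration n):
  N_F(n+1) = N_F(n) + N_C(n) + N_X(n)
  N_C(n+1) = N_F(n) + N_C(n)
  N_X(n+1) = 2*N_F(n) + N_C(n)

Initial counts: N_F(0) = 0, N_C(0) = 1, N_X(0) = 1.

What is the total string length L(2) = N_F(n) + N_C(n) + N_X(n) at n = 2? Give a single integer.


Step 0: N_F=0, N_C=1, N_X=1, L=2
Step 1: N_F=2, N_C=1, N_X=1, L=4
Step 2: N_F=4, N_C=3, N_X=5, L=12

Answer: 12


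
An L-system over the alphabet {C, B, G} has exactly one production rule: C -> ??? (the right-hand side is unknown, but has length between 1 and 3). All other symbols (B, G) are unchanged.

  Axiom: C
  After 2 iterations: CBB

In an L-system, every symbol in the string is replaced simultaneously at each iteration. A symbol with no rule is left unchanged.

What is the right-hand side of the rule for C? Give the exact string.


Answer: CB

Derivation:
Trying C -> CB:
  Step 0: C
  Step 1: CB
  Step 2: CBB
Matches the given result.


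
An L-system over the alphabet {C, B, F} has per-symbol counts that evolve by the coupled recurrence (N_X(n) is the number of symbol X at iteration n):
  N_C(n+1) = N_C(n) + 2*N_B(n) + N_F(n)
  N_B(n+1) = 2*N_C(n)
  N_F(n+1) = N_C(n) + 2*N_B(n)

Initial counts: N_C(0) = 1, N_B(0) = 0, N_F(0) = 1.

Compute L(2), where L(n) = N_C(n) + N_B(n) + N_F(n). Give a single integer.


Step 0: N_C=1, N_B=0, N_F=1, L=2
Step 1: N_C=2, N_B=2, N_F=1, L=5
Step 2: N_C=7, N_B=4, N_F=6, L=17

Answer: 17


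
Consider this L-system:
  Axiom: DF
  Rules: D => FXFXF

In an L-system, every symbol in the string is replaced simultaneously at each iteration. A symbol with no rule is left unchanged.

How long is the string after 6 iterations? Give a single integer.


Answer: 6

Derivation:
Step 0: length = 2
Step 1: length = 6
Step 2: length = 6
Step 3: length = 6
Step 4: length = 6
Step 5: length = 6
Step 6: length = 6


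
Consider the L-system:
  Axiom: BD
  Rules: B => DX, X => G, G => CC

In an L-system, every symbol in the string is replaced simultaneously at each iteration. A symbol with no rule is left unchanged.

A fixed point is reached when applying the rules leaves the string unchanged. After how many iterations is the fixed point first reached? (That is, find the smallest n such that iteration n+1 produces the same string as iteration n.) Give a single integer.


Answer: 3

Derivation:
Step 0: BD
Step 1: DXD
Step 2: DGD
Step 3: DCCD
Step 4: DCCD  (unchanged — fixed point at step 3)


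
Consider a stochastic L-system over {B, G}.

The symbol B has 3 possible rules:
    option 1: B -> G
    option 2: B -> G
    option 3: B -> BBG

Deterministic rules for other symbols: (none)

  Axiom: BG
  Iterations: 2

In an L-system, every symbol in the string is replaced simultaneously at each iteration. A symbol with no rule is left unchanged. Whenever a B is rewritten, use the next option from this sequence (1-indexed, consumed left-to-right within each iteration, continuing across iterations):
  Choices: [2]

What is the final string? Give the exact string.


Answer: GG

Derivation:
Step 0: BG
Step 1: GG  (used choices [2])
Step 2: GG  (used choices [])


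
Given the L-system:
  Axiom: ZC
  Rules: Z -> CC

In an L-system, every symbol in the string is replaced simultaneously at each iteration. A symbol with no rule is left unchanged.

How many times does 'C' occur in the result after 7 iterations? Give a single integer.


Answer: 3

Derivation:
Step 0: ZC  (1 'C')
Step 1: CCC  (3 'C')
Step 2: CCC  (3 'C')
Step 3: CCC  (3 'C')
Step 4: CCC  (3 'C')
Step 5: CCC  (3 'C')
Step 6: CCC  (3 'C')
Step 7: CCC  (3 'C')


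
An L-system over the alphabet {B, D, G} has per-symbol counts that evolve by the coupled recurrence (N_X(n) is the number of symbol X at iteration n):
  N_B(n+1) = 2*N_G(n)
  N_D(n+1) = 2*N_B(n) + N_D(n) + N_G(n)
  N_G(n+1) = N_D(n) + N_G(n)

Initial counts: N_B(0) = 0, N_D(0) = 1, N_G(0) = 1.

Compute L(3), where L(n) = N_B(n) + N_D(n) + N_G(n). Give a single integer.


Answer: 40

Derivation:
Step 0: N_B=0, N_D=1, N_G=1, L=2
Step 1: N_B=2, N_D=2, N_G=2, L=6
Step 2: N_B=4, N_D=8, N_G=4, L=16
Step 3: N_B=8, N_D=20, N_G=12, L=40


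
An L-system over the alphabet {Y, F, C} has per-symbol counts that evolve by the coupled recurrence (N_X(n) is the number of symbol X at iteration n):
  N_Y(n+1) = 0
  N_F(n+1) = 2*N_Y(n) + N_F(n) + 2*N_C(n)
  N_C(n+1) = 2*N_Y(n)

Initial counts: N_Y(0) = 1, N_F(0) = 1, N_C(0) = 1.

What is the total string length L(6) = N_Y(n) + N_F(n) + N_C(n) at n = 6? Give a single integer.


Step 0: N_Y=1, N_F=1, N_C=1, L=3
Step 1: N_Y=0, N_F=5, N_C=2, L=7
Step 2: N_Y=0, N_F=9, N_C=0, L=9
Step 3: N_Y=0, N_F=9, N_C=0, L=9
Step 4: N_Y=0, N_F=9, N_C=0, L=9
Step 5: N_Y=0, N_F=9, N_C=0, L=9
Step 6: N_Y=0, N_F=9, N_C=0, L=9

Answer: 9


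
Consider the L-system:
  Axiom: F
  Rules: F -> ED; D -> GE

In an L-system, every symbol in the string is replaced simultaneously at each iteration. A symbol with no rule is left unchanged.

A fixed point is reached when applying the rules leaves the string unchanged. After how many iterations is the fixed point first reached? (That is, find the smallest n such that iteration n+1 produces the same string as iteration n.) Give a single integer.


Answer: 2

Derivation:
Step 0: F
Step 1: ED
Step 2: EGE
Step 3: EGE  (unchanged — fixed point at step 2)


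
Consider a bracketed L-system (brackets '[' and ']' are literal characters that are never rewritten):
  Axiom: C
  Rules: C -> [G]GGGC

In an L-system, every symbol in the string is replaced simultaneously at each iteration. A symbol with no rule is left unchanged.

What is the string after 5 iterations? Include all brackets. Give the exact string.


Step 0: C
Step 1: [G]GGGC
Step 2: [G]GGG[G]GGGC
Step 3: [G]GGG[G]GGG[G]GGGC
Step 4: [G]GGG[G]GGG[G]GGG[G]GGGC
Step 5: [G]GGG[G]GGG[G]GGG[G]GGG[G]GGGC

Answer: [G]GGG[G]GGG[G]GGG[G]GGG[G]GGGC


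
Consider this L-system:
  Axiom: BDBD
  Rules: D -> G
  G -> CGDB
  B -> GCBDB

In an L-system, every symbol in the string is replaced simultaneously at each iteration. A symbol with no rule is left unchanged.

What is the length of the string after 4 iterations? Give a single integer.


Step 0: length = 4
Step 1: length = 12
Step 2: length = 40
Step 3: length = 118
Step 4: length = 344

Answer: 344


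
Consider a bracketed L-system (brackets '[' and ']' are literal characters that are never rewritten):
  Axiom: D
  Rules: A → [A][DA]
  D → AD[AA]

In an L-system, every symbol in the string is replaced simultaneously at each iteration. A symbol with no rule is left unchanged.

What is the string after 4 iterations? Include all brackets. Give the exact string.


Step 0: D
Step 1: AD[AA]
Step 2: [A][DA]AD[AA][[A][DA][A][DA]]
Step 3: [[A][DA]][AD[AA][A][DA]][A][DA]AD[AA][[A][DA][A][DA]][[[A][DA]][AD[AA][A][DA]][[A][DA]][AD[AA][A][DA]]]
Step 4: [[[A][DA]][AD[AA][A][DA]]][[A][DA]AD[AA][[A][DA][A][DA]][[A][DA]][AD[AA][A][DA]]][[A][DA]][AD[AA][A][DA]][A][DA]AD[AA][[A][DA][A][DA]][[[A][DA]][AD[AA][A][DA]][[A][DA]][AD[AA][A][DA]]][[[[A][DA]][AD[AA][A][DA]]][[A][DA]AD[AA][[A][DA][A][DA]][[A][DA]][AD[AA][A][DA]]][[[A][DA]][AD[AA][A][DA]]][[A][DA]AD[AA][[A][DA][A][DA]][[A][DA]][AD[AA][A][DA]]]]

Answer: [[[A][DA]][AD[AA][A][DA]]][[A][DA]AD[AA][[A][DA][A][DA]][[A][DA]][AD[AA][A][DA]]][[A][DA]][AD[AA][A][DA]][A][DA]AD[AA][[A][DA][A][DA]][[[A][DA]][AD[AA][A][DA]][[A][DA]][AD[AA][A][DA]]][[[[A][DA]][AD[AA][A][DA]]][[A][DA]AD[AA][[A][DA][A][DA]][[A][DA]][AD[AA][A][DA]]][[[A][DA]][AD[AA][A][DA]]][[A][DA]AD[AA][[A][DA][A][DA]][[A][DA]][AD[AA][A][DA]]]]


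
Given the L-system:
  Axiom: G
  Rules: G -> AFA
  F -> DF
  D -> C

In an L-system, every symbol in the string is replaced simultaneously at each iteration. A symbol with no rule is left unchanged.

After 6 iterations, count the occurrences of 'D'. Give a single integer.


Answer: 1

Derivation:
Step 0: G  (0 'D')
Step 1: AFA  (0 'D')
Step 2: ADFA  (1 'D')
Step 3: ACDFA  (1 'D')
Step 4: ACCDFA  (1 'D')
Step 5: ACCCDFA  (1 'D')
Step 6: ACCCCDFA  (1 'D')


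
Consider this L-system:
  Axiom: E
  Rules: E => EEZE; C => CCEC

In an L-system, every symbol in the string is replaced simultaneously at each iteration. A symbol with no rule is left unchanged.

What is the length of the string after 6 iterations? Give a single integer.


Answer: 1093

Derivation:
Step 0: length = 1
Step 1: length = 4
Step 2: length = 13
Step 3: length = 40
Step 4: length = 121
Step 5: length = 364
Step 6: length = 1093


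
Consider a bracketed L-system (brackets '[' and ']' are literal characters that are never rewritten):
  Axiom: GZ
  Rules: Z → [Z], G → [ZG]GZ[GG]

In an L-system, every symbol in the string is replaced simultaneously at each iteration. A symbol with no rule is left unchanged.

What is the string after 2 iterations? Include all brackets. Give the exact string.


Step 0: GZ
Step 1: [ZG]GZ[GG][Z]
Step 2: [[Z][ZG]GZ[GG]][ZG]GZ[GG][Z][[ZG]GZ[GG][ZG]GZ[GG]][[Z]]

Answer: [[Z][ZG]GZ[GG]][ZG]GZ[GG][Z][[ZG]GZ[GG][ZG]GZ[GG]][[Z]]


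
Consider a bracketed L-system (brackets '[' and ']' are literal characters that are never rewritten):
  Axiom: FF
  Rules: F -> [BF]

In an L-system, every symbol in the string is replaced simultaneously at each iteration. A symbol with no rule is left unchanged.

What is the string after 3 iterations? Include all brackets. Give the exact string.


Step 0: FF
Step 1: [BF][BF]
Step 2: [B[BF]][B[BF]]
Step 3: [B[B[BF]]][B[B[BF]]]

Answer: [B[B[BF]]][B[B[BF]]]


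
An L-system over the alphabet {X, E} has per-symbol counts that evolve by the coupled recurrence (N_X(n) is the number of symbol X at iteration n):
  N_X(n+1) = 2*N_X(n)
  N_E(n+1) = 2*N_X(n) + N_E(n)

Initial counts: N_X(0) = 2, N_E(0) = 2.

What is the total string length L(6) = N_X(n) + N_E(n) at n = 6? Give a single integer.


Answer: 382

Derivation:
Step 0: N_X=2, N_E=2, L=4
Step 1: N_X=4, N_E=6, L=10
Step 2: N_X=8, N_E=14, L=22
Step 3: N_X=16, N_E=30, L=46
Step 4: N_X=32, N_E=62, L=94
Step 5: N_X=64, N_E=126, L=190
Step 6: N_X=128, N_E=254, L=382


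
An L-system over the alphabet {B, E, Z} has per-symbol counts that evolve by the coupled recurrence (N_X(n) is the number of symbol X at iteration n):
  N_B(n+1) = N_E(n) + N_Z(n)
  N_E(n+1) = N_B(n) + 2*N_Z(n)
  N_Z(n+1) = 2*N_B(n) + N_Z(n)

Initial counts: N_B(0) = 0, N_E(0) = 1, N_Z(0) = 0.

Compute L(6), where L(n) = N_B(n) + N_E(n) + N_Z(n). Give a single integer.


Step 0: N_B=0, N_E=1, N_Z=0, L=1
Step 1: N_B=1, N_E=0, N_Z=0, L=1
Step 2: N_B=0, N_E=1, N_Z=2, L=3
Step 3: N_B=3, N_E=4, N_Z=2, L=9
Step 4: N_B=6, N_E=7, N_Z=8, L=21
Step 5: N_B=15, N_E=22, N_Z=20, L=57
Step 6: N_B=42, N_E=55, N_Z=50, L=147

Answer: 147


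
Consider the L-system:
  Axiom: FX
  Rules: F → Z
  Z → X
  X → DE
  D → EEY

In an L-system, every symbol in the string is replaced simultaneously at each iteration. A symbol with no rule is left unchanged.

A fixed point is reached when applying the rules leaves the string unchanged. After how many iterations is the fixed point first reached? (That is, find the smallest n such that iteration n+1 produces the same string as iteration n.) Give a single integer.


Step 0: FX
Step 1: ZDE
Step 2: XEEYE
Step 3: DEEEYE
Step 4: EEYEEEYE
Step 5: EEYEEEYE  (unchanged — fixed point at step 4)

Answer: 4
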